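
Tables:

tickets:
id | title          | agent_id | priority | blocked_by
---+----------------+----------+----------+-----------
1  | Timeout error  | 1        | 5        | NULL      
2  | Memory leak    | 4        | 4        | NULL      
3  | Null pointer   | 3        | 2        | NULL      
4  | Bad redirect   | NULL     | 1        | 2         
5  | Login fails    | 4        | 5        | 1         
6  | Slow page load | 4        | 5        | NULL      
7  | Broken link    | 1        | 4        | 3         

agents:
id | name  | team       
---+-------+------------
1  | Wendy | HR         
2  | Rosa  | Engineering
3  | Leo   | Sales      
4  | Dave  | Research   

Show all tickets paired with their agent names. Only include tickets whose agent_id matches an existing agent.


INNER JOIN keeps only tickets rows whose agent_id matches an id in agents. Walk through each ticket:
  - ticket 1 (Timeout error): agent_id=1 -> matches Wendy
  - ticket 2 (Memory leak): agent_id=4 -> matches Dave
  - ticket 3 (Null pointer): agent_id=3 -> matches Leo
  - ticket 4 (Bad redirect): agent_id=NULL, no match -> dropped
  - ticket 5 (Login fails): agent_id=4 -> matches Dave
  - ticket 6 (Slow page load): agent_id=4 -> matches Dave
  - ticket 7 (Broken link): agent_id=1 -> matches Wendy
So 1 of 7 rows is dropped.

SQL:
SELECT a.title, b.name AS agent
FROM tickets a
INNER JOIN agents b ON a.agent_id = b.id

Result:
title          | agent
---------------+------
Timeout error  | Wendy
Memory leak    | Dave 
Null pointer   | Leo  
Login fails    | Dave 
Slow page load | Dave 
Broken link    | Wendy


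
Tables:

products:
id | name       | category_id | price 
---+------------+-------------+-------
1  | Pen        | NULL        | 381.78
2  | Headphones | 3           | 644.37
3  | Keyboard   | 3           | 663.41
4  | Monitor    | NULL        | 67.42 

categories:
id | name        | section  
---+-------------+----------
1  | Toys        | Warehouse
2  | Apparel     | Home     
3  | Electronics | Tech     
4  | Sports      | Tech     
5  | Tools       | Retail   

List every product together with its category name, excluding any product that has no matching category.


INNER JOIN keeps only products rows whose category_id matches an id in categories. Walk through each product:
  - product 1 (Pen): category_id=NULL, no match -> dropped
  - product 2 (Headphones): category_id=3 -> matches Electronics
  - product 3 (Keyboard): category_id=3 -> matches Electronics
  - product 4 (Monitor): category_id=NULL, no match -> dropped
So 2 of 4 rows are dropped.

SQL:
SELECT a.name, b.name AS category
FROM products a
INNER JOIN categories b ON a.category_id = b.id

Result:
name       | category   
-----------+------------
Headphones | Electronics
Keyboard   | Electronics


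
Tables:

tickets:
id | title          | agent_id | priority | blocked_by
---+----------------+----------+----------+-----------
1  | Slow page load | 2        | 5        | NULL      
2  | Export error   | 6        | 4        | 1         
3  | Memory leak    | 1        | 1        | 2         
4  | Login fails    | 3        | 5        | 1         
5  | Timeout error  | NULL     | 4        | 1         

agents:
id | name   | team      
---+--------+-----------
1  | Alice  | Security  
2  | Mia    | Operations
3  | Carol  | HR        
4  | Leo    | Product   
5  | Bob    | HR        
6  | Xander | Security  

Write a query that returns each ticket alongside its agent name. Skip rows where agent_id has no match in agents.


INNER JOIN keeps only tickets rows whose agent_id matches an id in agents. Walk through each ticket:
  - ticket 1 (Slow page load): agent_id=2 -> matches Mia
  - ticket 2 (Export error): agent_id=6 -> matches Xander
  - ticket 3 (Memory leak): agent_id=1 -> matches Alice
  - ticket 4 (Login fails): agent_id=3 -> matches Carol
  - ticket 5 (Timeout error): agent_id=NULL, no match -> dropped
So 1 of 5 rows is dropped.

SQL:
SELECT a.title, b.name AS agent
FROM tickets a
INNER JOIN agents b ON a.agent_id = b.id

Result:
title          | agent 
---------------+-------
Slow page load | Mia   
Export error   | Xander
Memory leak    | Alice 
Login fails    | Carol 


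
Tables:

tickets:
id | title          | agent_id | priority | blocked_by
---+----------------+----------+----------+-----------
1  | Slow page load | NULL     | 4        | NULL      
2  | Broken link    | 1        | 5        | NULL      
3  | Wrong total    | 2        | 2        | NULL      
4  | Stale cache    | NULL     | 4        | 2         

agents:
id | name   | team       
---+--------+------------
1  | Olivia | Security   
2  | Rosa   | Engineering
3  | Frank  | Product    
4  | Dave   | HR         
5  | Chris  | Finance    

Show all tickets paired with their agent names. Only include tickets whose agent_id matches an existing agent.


INNER JOIN keeps only tickets rows whose agent_id matches an id in agents. Walk through each ticket:
  - ticket 1 (Slow page load): agent_id=NULL, no match -> dropped
  - ticket 2 (Broken link): agent_id=1 -> matches Olivia
  - ticket 3 (Wrong total): agent_id=2 -> matches Rosa
  - ticket 4 (Stale cache): agent_id=NULL, no match -> dropped
So 2 of 4 rows are dropped.

SQL:
SELECT a.title, b.name AS agent
FROM tickets a
INNER JOIN agents b ON a.agent_id = b.id

Result:
title       | agent 
------------+-------
Broken link | Olivia
Wrong total | Rosa  


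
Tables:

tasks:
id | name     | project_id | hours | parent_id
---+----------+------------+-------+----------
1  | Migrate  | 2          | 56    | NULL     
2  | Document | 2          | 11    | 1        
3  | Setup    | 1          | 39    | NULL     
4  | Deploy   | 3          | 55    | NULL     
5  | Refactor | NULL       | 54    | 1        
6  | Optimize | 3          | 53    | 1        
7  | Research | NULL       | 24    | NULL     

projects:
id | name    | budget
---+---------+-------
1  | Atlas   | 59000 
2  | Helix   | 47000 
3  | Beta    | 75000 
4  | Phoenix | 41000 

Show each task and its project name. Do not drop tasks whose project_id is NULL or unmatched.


LEFT JOIN keeps every row from tasks (the left table); where project_id has no match in projects, the project columns become NULL. Walk through each task:
  - task 1 (Migrate): project_id=2 -> matches Helix
  - task 2 (Document): project_id=2 -> matches Helix
  - task 3 (Setup): project_id=1 -> matches Atlas
  - task 4 (Deploy): project_id=3 -> matches Beta
  - task 5 (Refactor): project_id=NULL, no match -> kept with NULL
  - task 6 (Optimize): project_id=3 -> matches Beta
  - task 7 (Research): project_id=NULL, no match -> kept with NULL
All 7 rows appear; 2 have NULL project.

SQL:
SELECT a.name, b.name AS project
FROM tasks a
LEFT JOIN projects b ON a.project_id = b.id

Result:
name     | project
---------+--------
Migrate  | Helix  
Document | Helix  
Setup    | Atlas  
Deploy   | Beta   
Refactor | NULL   
Optimize | Beta   
Research | NULL   


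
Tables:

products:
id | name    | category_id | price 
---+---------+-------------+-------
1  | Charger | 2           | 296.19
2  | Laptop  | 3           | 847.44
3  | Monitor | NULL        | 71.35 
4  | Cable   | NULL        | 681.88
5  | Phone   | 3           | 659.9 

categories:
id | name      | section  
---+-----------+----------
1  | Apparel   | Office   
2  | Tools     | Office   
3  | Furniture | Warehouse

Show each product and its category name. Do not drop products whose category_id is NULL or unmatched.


LEFT JOIN keeps every row from products (the left table); where category_id has no match in categories, the category columns become NULL. Walk through each product:
  - product 1 (Charger): category_id=2 -> matches Tools
  - product 2 (Laptop): category_id=3 -> matches Furniture
  - product 3 (Monitor): category_id=NULL, no match -> kept with NULL
  - product 4 (Cable): category_id=NULL, no match -> kept with NULL
  - product 5 (Phone): category_id=3 -> matches Furniture
All 5 rows appear; 2 have NULL category.

SQL:
SELECT a.name, b.name AS category
FROM products a
LEFT JOIN categories b ON a.category_id = b.id

Result:
name    | category 
--------+----------
Charger | Tools    
Laptop  | Furniture
Monitor | NULL     
Cable   | NULL     
Phone   | Furniture


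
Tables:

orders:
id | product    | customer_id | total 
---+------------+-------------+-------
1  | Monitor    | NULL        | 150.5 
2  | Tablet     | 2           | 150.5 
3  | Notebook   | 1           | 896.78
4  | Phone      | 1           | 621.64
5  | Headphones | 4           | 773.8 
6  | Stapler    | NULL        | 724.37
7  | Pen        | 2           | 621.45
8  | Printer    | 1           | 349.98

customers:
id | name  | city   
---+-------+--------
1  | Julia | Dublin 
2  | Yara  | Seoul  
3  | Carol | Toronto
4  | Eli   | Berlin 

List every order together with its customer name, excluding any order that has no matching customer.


INNER JOIN keeps only orders rows whose customer_id matches an id in customers. Walk through each order:
  - order 1 (Monitor): customer_id=NULL, no match -> dropped
  - order 2 (Tablet): customer_id=2 -> matches Yara
  - order 3 (Notebook): customer_id=1 -> matches Julia
  - order 4 (Phone): customer_id=1 -> matches Julia
  - order 5 (Headphones): customer_id=4 -> matches Eli
  - order 6 (Stapler): customer_id=NULL, no match -> dropped
  - order 7 (Pen): customer_id=2 -> matches Yara
  - order 8 (Printer): customer_id=1 -> matches Julia
So 2 of 8 rows are dropped.

SQL:
SELECT a.product, b.name AS customer
FROM orders a
INNER JOIN customers b ON a.customer_id = b.id

Result:
product    | customer
-----------+---------
Tablet     | Yara    
Notebook   | Julia   
Phone      | Julia   
Headphones | Eli     
Pen        | Yara    
Printer    | Julia   


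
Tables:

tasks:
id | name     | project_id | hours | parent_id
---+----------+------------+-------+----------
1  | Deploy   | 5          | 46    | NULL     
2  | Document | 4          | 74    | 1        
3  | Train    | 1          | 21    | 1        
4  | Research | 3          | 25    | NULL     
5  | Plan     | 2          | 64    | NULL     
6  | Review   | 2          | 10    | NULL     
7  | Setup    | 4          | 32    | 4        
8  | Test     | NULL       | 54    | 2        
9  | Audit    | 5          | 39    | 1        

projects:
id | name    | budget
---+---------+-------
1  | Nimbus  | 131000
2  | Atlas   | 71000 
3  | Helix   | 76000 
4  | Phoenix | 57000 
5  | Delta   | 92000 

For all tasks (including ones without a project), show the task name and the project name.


LEFT JOIN keeps every row from tasks (the left table); where project_id has no match in projects, the project columns become NULL. Walk through each task:
  - task 1 (Deploy): project_id=5 -> matches Delta
  - task 2 (Document): project_id=4 -> matches Phoenix
  - task 3 (Train): project_id=1 -> matches Nimbus
  - task 4 (Research): project_id=3 -> matches Helix
  - task 5 (Plan): project_id=2 -> matches Atlas
  - task 6 (Review): project_id=2 -> matches Atlas
  - task 7 (Setup): project_id=4 -> matches Phoenix
  - task 8 (Test): project_id=NULL, no match -> kept with NULL
  - task 9 (Audit): project_id=5 -> matches Delta
All 9 rows appear; 1 has NULL project.

SQL:
SELECT a.name, b.name AS project
FROM tasks a
LEFT JOIN projects b ON a.project_id = b.id

Result:
name     | project
---------+--------
Deploy   | Delta  
Document | Phoenix
Train    | Nimbus 
Research | Helix  
Plan     | Atlas  
Review   | Atlas  
Setup    | Phoenix
Test     | NULL   
Audit    | Delta  


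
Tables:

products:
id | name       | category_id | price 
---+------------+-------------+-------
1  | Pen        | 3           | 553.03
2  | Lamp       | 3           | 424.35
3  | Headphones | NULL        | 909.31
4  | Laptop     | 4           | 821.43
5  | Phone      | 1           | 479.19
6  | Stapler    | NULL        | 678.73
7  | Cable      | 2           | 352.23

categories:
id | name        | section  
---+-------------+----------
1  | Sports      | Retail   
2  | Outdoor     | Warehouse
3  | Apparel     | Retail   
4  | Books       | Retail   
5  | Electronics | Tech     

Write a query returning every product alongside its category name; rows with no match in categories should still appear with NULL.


LEFT JOIN keeps every row from products (the left table); where category_id has no match in categories, the category columns become NULL. Walk through each product:
  - product 1 (Pen): category_id=3 -> matches Apparel
  - product 2 (Lamp): category_id=3 -> matches Apparel
  - product 3 (Headphones): category_id=NULL, no match -> kept with NULL
  - product 4 (Laptop): category_id=4 -> matches Books
  - product 5 (Phone): category_id=1 -> matches Sports
  - product 6 (Stapler): category_id=NULL, no match -> kept with NULL
  - product 7 (Cable): category_id=2 -> matches Outdoor
All 7 rows appear; 2 have NULL category.

SQL:
SELECT a.name, b.name AS category
FROM products a
LEFT JOIN categories b ON a.category_id = b.id

Result:
name       | category
-----------+---------
Pen        | Apparel 
Lamp       | Apparel 
Headphones | NULL    
Laptop     | Books   
Phone      | Sports  
Stapler    | NULL    
Cable      | Outdoor 


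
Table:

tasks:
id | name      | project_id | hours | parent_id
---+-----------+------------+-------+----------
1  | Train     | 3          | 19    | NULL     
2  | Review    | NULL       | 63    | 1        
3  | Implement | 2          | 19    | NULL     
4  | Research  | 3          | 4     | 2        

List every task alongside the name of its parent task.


This is a self-join: tasks is joined to a second copy of itself, matching each row's parent_id to another row's id. Use LEFT JOIN so rows with parent_id=NULL are kept.
  - task 1 (Train): parent_id=NULL -> NULL
  - task 2 (Review): parent_id=1 -> Train
  - task 3 (Implement): parent_id=NULL -> NULL
  - task 4 (Research): parent_id=2 -> Review

SQL:
SELECT a.name AS item, b.name AS parent
FROM tasks a
LEFT JOIN tasks b ON a.parent_id = b.id

Result:
item      | parent
----------+-------
Train     | NULL  
Review    | Train 
Implement | NULL  
Research  | Review


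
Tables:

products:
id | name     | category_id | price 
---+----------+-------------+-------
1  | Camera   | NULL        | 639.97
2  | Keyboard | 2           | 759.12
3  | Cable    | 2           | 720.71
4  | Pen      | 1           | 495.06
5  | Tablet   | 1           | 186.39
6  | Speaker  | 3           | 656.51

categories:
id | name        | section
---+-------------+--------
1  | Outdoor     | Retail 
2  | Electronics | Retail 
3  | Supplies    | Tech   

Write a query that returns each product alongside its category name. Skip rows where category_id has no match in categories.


INNER JOIN keeps only products rows whose category_id matches an id in categories. Walk through each product:
  - product 1 (Camera): category_id=NULL, no match -> dropped
  - product 2 (Keyboard): category_id=2 -> matches Electronics
  - product 3 (Cable): category_id=2 -> matches Electronics
  - product 4 (Pen): category_id=1 -> matches Outdoor
  - product 5 (Tablet): category_id=1 -> matches Outdoor
  - product 6 (Speaker): category_id=3 -> matches Supplies
So 1 of 6 rows is dropped.

SQL:
SELECT a.name, b.name AS category
FROM products a
INNER JOIN categories b ON a.category_id = b.id

Result:
name     | category   
---------+------------
Keyboard | Electronics
Cable    | Electronics
Pen      | Outdoor    
Tablet   | Outdoor    
Speaker  | Supplies   


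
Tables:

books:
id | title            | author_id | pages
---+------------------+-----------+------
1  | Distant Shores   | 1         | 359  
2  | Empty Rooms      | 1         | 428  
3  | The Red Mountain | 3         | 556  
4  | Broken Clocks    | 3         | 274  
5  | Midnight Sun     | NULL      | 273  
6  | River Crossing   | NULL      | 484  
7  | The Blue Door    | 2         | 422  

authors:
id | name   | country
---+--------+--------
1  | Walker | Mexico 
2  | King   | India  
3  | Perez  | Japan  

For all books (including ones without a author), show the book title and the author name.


LEFT JOIN keeps every row from books (the left table); where author_id has no match in authors, the author columns become NULL. Walk through each book:
  - book 1 (Distant Shores): author_id=1 -> matches Walker
  - book 2 (Empty Rooms): author_id=1 -> matches Walker
  - book 3 (The Red Mountain): author_id=3 -> matches Perez
  - book 4 (Broken Clocks): author_id=3 -> matches Perez
  - book 5 (Midnight Sun): author_id=NULL, no match -> kept with NULL
  - book 6 (River Crossing): author_id=NULL, no match -> kept with NULL
  - book 7 (The Blue Door): author_id=2 -> matches King
All 7 rows appear; 2 have NULL author.

SQL:
SELECT a.title, b.name AS author
FROM books a
LEFT JOIN authors b ON a.author_id = b.id

Result:
title            | author
-----------------+-------
Distant Shores   | Walker
Empty Rooms      | Walker
The Red Mountain | Perez 
Broken Clocks    | Perez 
Midnight Sun     | NULL  
River Crossing   | NULL  
The Blue Door    | King  


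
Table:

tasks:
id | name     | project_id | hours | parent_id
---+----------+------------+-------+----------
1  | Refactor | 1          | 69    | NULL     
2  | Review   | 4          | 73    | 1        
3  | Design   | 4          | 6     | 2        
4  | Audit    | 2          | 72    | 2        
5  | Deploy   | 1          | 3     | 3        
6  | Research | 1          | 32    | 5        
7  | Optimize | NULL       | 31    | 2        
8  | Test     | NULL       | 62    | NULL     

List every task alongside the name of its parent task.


This is a self-join: tasks is joined to a second copy of itself, matching each row's parent_id to another row's id. Use LEFT JOIN so rows with parent_id=NULL are kept.
  - task 1 (Refactor): parent_id=NULL -> NULL
  - task 2 (Review): parent_id=1 -> Refactor
  - task 3 (Design): parent_id=2 -> Review
  - task 4 (Audit): parent_id=2 -> Review
  - task 5 (Deploy): parent_id=3 -> Design
  - task 6 (Research): parent_id=5 -> Deploy
  - task 7 (Optimize): parent_id=2 -> Review
  - task 8 (Test): parent_id=NULL -> NULL

SQL:
SELECT a.name AS item, b.name AS parent
FROM tasks a
LEFT JOIN tasks b ON a.parent_id = b.id

Result:
item     | parent  
---------+---------
Refactor | NULL    
Review   | Refactor
Design   | Review  
Audit    | Review  
Deploy   | Design  
Research | Deploy  
Optimize | Review  
Test     | NULL    


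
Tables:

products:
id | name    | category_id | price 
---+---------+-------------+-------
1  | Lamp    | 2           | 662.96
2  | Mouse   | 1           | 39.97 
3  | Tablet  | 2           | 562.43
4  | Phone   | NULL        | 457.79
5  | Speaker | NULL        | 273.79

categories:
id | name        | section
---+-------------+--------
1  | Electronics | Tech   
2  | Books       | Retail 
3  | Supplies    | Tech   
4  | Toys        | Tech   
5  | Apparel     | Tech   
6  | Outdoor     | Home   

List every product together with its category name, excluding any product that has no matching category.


INNER JOIN keeps only products rows whose category_id matches an id in categories. Walk through each product:
  - product 1 (Lamp): category_id=2 -> matches Books
  - product 2 (Mouse): category_id=1 -> matches Electronics
  - product 3 (Tablet): category_id=2 -> matches Books
  - product 4 (Phone): category_id=NULL, no match -> dropped
  - product 5 (Speaker): category_id=NULL, no match -> dropped
So 2 of 5 rows are dropped.

SQL:
SELECT a.name, b.name AS category
FROM products a
INNER JOIN categories b ON a.category_id = b.id

Result:
name   | category   
-------+------------
Lamp   | Books      
Mouse  | Electronics
Tablet | Books      


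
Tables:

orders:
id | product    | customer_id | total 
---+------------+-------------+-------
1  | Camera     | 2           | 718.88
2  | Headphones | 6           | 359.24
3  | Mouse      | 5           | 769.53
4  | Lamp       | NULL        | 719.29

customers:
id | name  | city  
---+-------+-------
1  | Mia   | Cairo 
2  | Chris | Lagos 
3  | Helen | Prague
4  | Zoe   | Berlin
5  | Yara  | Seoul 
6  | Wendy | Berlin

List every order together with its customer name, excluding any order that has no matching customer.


INNER JOIN keeps only orders rows whose customer_id matches an id in customers. Walk through each order:
  - order 1 (Camera): customer_id=2 -> matches Chris
  - order 2 (Headphones): customer_id=6 -> matches Wendy
  - order 3 (Mouse): customer_id=5 -> matches Yara
  - order 4 (Lamp): customer_id=NULL, no match -> dropped
So 1 of 4 rows is dropped.

SQL:
SELECT a.product, b.name AS customer
FROM orders a
INNER JOIN customers b ON a.customer_id = b.id

Result:
product    | customer
-----------+---------
Camera     | Chris   
Headphones | Wendy   
Mouse      | Yara    


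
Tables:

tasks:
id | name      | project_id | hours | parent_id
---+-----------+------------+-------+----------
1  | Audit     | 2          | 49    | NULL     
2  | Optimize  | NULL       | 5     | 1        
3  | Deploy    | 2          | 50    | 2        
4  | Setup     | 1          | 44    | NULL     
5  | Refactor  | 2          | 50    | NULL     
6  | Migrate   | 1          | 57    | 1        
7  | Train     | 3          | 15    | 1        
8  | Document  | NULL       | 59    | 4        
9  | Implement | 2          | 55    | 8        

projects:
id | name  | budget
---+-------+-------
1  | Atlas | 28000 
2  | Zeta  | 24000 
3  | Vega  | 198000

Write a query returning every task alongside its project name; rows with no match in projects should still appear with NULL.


LEFT JOIN keeps every row from tasks (the left table); where project_id has no match in projects, the project columns become NULL. Walk through each task:
  - task 1 (Audit): project_id=2 -> matches Zeta
  - task 2 (Optimize): project_id=NULL, no match -> kept with NULL
  - task 3 (Deploy): project_id=2 -> matches Zeta
  - task 4 (Setup): project_id=1 -> matches Atlas
  - task 5 (Refactor): project_id=2 -> matches Zeta
  - task 6 (Migrate): project_id=1 -> matches Atlas
  - task 7 (Train): project_id=3 -> matches Vega
  - task 8 (Document): project_id=NULL, no match -> kept with NULL
  - task 9 (Implement): project_id=2 -> matches Zeta
All 9 rows appear; 2 have NULL project.

SQL:
SELECT a.name, b.name AS project
FROM tasks a
LEFT JOIN projects b ON a.project_id = b.id

Result:
name      | project
----------+--------
Audit     | Zeta   
Optimize  | NULL   
Deploy    | Zeta   
Setup     | Atlas  
Refactor  | Zeta   
Migrate   | Atlas  
Train     | Vega   
Document  | NULL   
Implement | Zeta   


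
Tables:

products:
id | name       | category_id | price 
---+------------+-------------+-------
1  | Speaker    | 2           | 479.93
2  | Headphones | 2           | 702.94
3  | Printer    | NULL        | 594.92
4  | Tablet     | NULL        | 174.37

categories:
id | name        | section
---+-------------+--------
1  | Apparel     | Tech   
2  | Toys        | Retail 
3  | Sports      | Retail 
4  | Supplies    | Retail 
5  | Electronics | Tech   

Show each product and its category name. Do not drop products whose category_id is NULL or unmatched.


LEFT JOIN keeps every row from products (the left table); where category_id has no match in categories, the category columns become NULL. Walk through each product:
  - product 1 (Speaker): category_id=2 -> matches Toys
  - product 2 (Headphones): category_id=2 -> matches Toys
  - product 3 (Printer): category_id=NULL, no match -> kept with NULL
  - product 4 (Tablet): category_id=NULL, no match -> kept with NULL
All 4 rows appear; 2 have NULL category.

SQL:
SELECT a.name, b.name AS category
FROM products a
LEFT JOIN categories b ON a.category_id = b.id

Result:
name       | category
-----------+---------
Speaker    | Toys    
Headphones | Toys    
Printer    | NULL    
Tablet     | NULL    


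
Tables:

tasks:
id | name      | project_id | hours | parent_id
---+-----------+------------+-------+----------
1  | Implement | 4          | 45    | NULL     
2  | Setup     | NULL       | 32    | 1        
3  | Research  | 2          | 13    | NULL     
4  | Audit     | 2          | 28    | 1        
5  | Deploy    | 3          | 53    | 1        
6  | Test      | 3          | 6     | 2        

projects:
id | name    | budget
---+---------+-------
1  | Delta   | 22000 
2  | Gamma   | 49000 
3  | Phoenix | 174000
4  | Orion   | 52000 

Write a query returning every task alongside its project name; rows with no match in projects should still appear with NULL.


LEFT JOIN keeps every row from tasks (the left table); where project_id has no match in projects, the project columns become NULL. Walk through each task:
  - task 1 (Implement): project_id=4 -> matches Orion
  - task 2 (Setup): project_id=NULL, no match -> kept with NULL
  - task 3 (Research): project_id=2 -> matches Gamma
  - task 4 (Audit): project_id=2 -> matches Gamma
  - task 5 (Deploy): project_id=3 -> matches Phoenix
  - task 6 (Test): project_id=3 -> matches Phoenix
All 6 rows appear; 1 has NULL project.

SQL:
SELECT a.name, b.name AS project
FROM tasks a
LEFT JOIN projects b ON a.project_id = b.id

Result:
name      | project
----------+--------
Implement | Orion  
Setup     | NULL   
Research  | Gamma  
Audit     | Gamma  
Deploy    | Phoenix
Test      | Phoenix


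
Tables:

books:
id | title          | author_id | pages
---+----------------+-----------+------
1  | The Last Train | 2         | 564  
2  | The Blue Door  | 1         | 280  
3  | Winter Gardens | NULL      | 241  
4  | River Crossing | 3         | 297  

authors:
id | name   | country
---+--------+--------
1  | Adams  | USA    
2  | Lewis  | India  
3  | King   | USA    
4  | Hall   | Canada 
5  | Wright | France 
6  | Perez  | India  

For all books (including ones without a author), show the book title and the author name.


LEFT JOIN keeps every row from books (the left table); where author_id has no match in authors, the author columns become NULL. Walk through each book:
  - book 1 (The Last Train): author_id=2 -> matches Lewis
  - book 2 (The Blue Door): author_id=1 -> matches Adams
  - book 3 (Winter Gardens): author_id=NULL, no match -> kept with NULL
  - book 4 (River Crossing): author_id=3 -> matches King
All 4 rows appear; 1 has NULL author.

SQL:
SELECT a.title, b.name AS author
FROM books a
LEFT JOIN authors b ON a.author_id = b.id

Result:
title          | author
---------------+-------
The Last Train | Lewis 
The Blue Door  | Adams 
Winter Gardens | NULL  
River Crossing | King  


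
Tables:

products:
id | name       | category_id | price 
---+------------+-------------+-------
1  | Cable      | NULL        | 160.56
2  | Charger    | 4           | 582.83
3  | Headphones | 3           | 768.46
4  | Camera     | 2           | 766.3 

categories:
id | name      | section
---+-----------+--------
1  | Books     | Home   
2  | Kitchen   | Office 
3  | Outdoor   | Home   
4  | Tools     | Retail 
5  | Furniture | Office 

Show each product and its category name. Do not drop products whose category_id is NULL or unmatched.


LEFT JOIN keeps every row from products (the left table); where category_id has no match in categories, the category columns become NULL. Walk through each product:
  - product 1 (Cable): category_id=NULL, no match -> kept with NULL
  - product 2 (Charger): category_id=4 -> matches Tools
  - product 3 (Headphones): category_id=3 -> matches Outdoor
  - product 4 (Camera): category_id=2 -> matches Kitchen
All 4 rows appear; 1 has NULL category.

SQL:
SELECT a.name, b.name AS category
FROM products a
LEFT JOIN categories b ON a.category_id = b.id

Result:
name       | category
-----------+---------
Cable      | NULL    
Charger    | Tools   
Headphones | Outdoor 
Camera     | Kitchen 


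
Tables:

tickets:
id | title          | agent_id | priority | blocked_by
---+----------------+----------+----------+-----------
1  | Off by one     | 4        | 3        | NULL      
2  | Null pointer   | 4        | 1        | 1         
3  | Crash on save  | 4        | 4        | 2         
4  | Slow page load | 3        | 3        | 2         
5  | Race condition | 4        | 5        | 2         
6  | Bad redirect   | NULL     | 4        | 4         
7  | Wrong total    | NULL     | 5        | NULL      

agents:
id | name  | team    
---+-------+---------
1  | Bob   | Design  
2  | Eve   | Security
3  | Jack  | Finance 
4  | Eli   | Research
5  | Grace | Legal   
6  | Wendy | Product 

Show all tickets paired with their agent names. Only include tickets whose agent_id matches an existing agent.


INNER JOIN keeps only tickets rows whose agent_id matches an id in agents. Walk through each ticket:
  - ticket 1 (Off by one): agent_id=4 -> matches Eli
  - ticket 2 (Null pointer): agent_id=4 -> matches Eli
  - ticket 3 (Crash on save): agent_id=4 -> matches Eli
  - ticket 4 (Slow page load): agent_id=3 -> matches Jack
  - ticket 5 (Race condition): agent_id=4 -> matches Eli
  - ticket 6 (Bad redirect): agent_id=NULL, no match -> dropped
  - ticket 7 (Wrong total): agent_id=NULL, no match -> dropped
So 2 of 7 rows are dropped.

SQL:
SELECT a.title, b.name AS agent
FROM tickets a
INNER JOIN agents b ON a.agent_id = b.id

Result:
title          | agent
---------------+------
Off by one     | Eli  
Null pointer   | Eli  
Crash on save  | Eli  
Slow page load | Jack 
Race condition | Eli  


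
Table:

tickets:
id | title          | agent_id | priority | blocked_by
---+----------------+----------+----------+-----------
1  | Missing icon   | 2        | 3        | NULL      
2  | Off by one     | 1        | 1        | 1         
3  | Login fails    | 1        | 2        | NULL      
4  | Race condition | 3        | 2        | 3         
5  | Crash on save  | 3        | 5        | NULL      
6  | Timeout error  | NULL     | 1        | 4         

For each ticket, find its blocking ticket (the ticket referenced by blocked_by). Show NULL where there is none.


This is a self-join: tickets is joined to a second copy of itself, matching each row's blocked_by to another row's id. Use LEFT JOIN so rows with blocked_by=NULL are kept.
  - ticket 1 (Missing icon): blocked_by=NULL -> NULL
  - ticket 2 (Off by one): blocked_by=1 -> Missing icon
  - ticket 3 (Login fails): blocked_by=NULL -> NULL
  - ticket 4 (Race condition): blocked_by=3 -> Login fails
  - ticket 5 (Crash on save): blocked_by=NULL -> NULL
  - ticket 6 (Timeout error): blocked_by=4 -> Race condition

SQL:
SELECT a.title AS item, b.title AS blocked_by
FROM tickets a
LEFT JOIN tickets b ON a.blocked_by = b.id

Result:
item           | blocked_by    
---------------+---------------
Missing icon   | NULL          
Off by one     | Missing icon  
Login fails    | NULL          
Race condition | Login fails   
Crash on save  | NULL          
Timeout error  | Race condition


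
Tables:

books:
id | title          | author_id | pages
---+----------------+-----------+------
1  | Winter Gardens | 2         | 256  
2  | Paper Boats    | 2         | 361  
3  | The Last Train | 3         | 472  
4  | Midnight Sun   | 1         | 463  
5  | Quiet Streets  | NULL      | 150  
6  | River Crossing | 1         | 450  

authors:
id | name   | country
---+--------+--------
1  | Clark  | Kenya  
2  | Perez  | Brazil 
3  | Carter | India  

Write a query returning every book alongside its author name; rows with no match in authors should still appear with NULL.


LEFT JOIN keeps every row from books (the left table); where author_id has no match in authors, the author columns become NULL. Walk through each book:
  - book 1 (Winter Gardens): author_id=2 -> matches Perez
  - book 2 (Paper Boats): author_id=2 -> matches Perez
  - book 3 (The Last Train): author_id=3 -> matches Carter
  - book 4 (Midnight Sun): author_id=1 -> matches Clark
  - book 5 (Quiet Streets): author_id=NULL, no match -> kept with NULL
  - book 6 (River Crossing): author_id=1 -> matches Clark
All 6 rows appear; 1 has NULL author.

SQL:
SELECT a.title, b.name AS author
FROM books a
LEFT JOIN authors b ON a.author_id = b.id

Result:
title          | author
---------------+-------
Winter Gardens | Perez 
Paper Boats    | Perez 
The Last Train | Carter
Midnight Sun   | Clark 
Quiet Streets  | NULL  
River Crossing | Clark 


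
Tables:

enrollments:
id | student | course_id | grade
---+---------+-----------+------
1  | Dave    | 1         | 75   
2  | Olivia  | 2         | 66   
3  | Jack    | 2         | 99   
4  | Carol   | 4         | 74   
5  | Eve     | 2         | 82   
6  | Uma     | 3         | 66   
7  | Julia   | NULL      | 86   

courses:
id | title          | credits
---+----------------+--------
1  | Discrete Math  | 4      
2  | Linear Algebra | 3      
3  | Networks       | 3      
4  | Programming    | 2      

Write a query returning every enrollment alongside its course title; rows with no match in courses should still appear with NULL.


LEFT JOIN keeps every row from enrollments (the left table); where course_id has no match in courses, the course columns become NULL. Walk through each enrollment:
  - enrollment 1 (Dave): course_id=1 -> matches Discrete Math
  - enrollment 2 (Olivia): course_id=2 -> matches Linear Algebra
  - enrollment 3 (Jack): course_id=2 -> matches Linear Algebra
  - enrollment 4 (Carol): course_id=4 -> matches Programming
  - enrollment 5 (Eve): course_id=2 -> matches Linear Algebra
  - enrollment 6 (Uma): course_id=3 -> matches Networks
  - enrollment 7 (Julia): course_id=NULL, no match -> kept with NULL
All 7 rows appear; 1 has NULL course.

SQL:
SELECT a.student, b.title AS course
FROM enrollments a
LEFT JOIN courses b ON a.course_id = b.id

Result:
student | course        
--------+---------------
Dave    | Discrete Math 
Olivia  | Linear Algebra
Jack    | Linear Algebra
Carol   | Programming   
Eve     | Linear Algebra
Uma     | Networks      
Julia   | NULL          


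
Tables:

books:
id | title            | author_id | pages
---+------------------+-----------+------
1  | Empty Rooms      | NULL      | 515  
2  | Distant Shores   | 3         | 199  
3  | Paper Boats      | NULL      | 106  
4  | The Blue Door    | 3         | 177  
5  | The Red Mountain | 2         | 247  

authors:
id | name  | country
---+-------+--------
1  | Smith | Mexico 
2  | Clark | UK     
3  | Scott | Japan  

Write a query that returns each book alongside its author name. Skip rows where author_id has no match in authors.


INNER JOIN keeps only books rows whose author_id matches an id in authors. Walk through each book:
  - book 1 (Empty Rooms): author_id=NULL, no match -> dropped
  - book 2 (Distant Shores): author_id=3 -> matches Scott
  - book 3 (Paper Boats): author_id=NULL, no match -> dropped
  - book 4 (The Blue Door): author_id=3 -> matches Scott
  - book 5 (The Red Mountain): author_id=2 -> matches Clark
So 2 of 5 rows are dropped.

SQL:
SELECT a.title, b.name AS author
FROM books a
INNER JOIN authors b ON a.author_id = b.id

Result:
title            | author
-----------------+-------
Distant Shores   | Scott 
The Blue Door    | Scott 
The Red Mountain | Clark 


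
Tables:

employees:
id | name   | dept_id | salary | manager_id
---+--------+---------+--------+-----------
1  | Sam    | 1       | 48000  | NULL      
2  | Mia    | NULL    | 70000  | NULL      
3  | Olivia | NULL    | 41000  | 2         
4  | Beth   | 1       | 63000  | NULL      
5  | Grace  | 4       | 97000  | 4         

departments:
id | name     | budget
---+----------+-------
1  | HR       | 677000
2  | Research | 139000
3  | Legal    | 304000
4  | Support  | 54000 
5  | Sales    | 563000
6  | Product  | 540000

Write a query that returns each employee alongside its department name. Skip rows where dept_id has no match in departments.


INNER JOIN keeps only employees rows whose dept_id matches an id in departments. Walk through each employee:
  - employee 1 (Sam): dept_id=1 -> matches HR
  - employee 2 (Mia): dept_id=NULL, no match -> dropped
  - employee 3 (Olivia): dept_id=NULL, no match -> dropped
  - employee 4 (Beth): dept_id=1 -> matches HR
  - employee 5 (Grace): dept_id=4 -> matches Support
So 2 of 5 rows are dropped.

SQL:
SELECT a.name, b.name AS department
FROM employees a
INNER JOIN departments b ON a.dept_id = b.id

Result:
name  | department
------+-----------
Sam   | HR        
Beth  | HR        
Grace | Support   


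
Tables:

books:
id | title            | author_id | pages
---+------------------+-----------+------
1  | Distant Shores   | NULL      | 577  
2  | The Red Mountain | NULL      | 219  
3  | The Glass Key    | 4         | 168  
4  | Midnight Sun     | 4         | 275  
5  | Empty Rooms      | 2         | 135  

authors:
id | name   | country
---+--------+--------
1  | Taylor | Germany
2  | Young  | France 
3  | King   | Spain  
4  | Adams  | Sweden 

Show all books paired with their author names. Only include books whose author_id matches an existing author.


INNER JOIN keeps only books rows whose author_id matches an id in authors. Walk through each book:
  - book 1 (Distant Shores): author_id=NULL, no match -> dropped
  - book 2 (The Red Mountain): author_id=NULL, no match -> dropped
  - book 3 (The Glass Key): author_id=4 -> matches Adams
  - book 4 (Midnight Sun): author_id=4 -> matches Adams
  - book 5 (Empty Rooms): author_id=2 -> matches Young
So 2 of 5 rows are dropped.

SQL:
SELECT a.title, b.name AS author
FROM books a
INNER JOIN authors b ON a.author_id = b.id

Result:
title         | author
--------------+-------
The Glass Key | Adams 
Midnight Sun  | Adams 
Empty Rooms   | Young 


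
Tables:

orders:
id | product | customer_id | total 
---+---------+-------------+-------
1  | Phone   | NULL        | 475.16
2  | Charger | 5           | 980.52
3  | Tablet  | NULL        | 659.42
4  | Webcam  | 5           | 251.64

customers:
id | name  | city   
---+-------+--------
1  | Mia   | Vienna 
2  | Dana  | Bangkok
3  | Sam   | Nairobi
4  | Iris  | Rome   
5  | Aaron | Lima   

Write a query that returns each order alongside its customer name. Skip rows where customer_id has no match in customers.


INNER JOIN keeps only orders rows whose customer_id matches an id in customers. Walk through each order:
  - order 1 (Phone): customer_id=NULL, no match -> dropped
  - order 2 (Charger): customer_id=5 -> matches Aaron
  - order 3 (Tablet): customer_id=NULL, no match -> dropped
  - order 4 (Webcam): customer_id=5 -> matches Aaron
So 2 of 4 rows are dropped.

SQL:
SELECT a.product, b.name AS customer
FROM orders a
INNER JOIN customers b ON a.customer_id = b.id

Result:
product | customer
--------+---------
Charger | Aaron   
Webcam  | Aaron   


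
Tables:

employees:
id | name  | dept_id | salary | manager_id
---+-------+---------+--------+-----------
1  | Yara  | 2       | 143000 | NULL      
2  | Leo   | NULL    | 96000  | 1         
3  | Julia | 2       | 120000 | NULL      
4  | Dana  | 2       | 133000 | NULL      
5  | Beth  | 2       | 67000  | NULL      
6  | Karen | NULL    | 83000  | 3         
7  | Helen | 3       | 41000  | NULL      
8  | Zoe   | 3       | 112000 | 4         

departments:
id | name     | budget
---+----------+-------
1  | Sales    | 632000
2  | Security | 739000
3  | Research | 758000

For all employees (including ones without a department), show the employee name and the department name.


LEFT JOIN keeps every row from employees (the left table); where dept_id has no match in departments, the department columns become NULL. Walk through each employee:
  - employee 1 (Yara): dept_id=2 -> matches Security
  - employee 2 (Leo): dept_id=NULL, no match -> kept with NULL
  - employee 3 (Julia): dept_id=2 -> matches Security
  - employee 4 (Dana): dept_id=2 -> matches Security
  - employee 5 (Beth): dept_id=2 -> matches Security
  - employee 6 (Karen): dept_id=NULL, no match -> kept with NULL
  - employee 7 (Helen): dept_id=3 -> matches Research
  - employee 8 (Zoe): dept_id=3 -> matches Research
All 8 rows appear; 2 have NULL department.

SQL:
SELECT a.name, b.name AS department
FROM employees a
LEFT JOIN departments b ON a.dept_id = b.id

Result:
name  | department
------+-----------
Yara  | Security  
Leo   | NULL      
Julia | Security  
Dana  | Security  
Beth  | Security  
Karen | NULL      
Helen | Research  
Zoe   | Research  


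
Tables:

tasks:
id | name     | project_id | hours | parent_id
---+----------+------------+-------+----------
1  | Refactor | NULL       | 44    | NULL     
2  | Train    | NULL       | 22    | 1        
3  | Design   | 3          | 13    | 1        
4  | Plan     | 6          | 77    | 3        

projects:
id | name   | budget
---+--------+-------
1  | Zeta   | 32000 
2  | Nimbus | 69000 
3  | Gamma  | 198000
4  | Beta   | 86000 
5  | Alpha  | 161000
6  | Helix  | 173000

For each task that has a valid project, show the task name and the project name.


INNER JOIN keeps only tasks rows whose project_id matches an id in projects. Walk through each task:
  - task 1 (Refactor): project_id=NULL, no match -> dropped
  - task 2 (Train): project_id=NULL, no match -> dropped
  - task 3 (Design): project_id=3 -> matches Gamma
  - task 4 (Plan): project_id=6 -> matches Helix
So 2 of 4 rows are dropped.

SQL:
SELECT a.name, b.name AS project
FROM tasks a
INNER JOIN projects b ON a.project_id = b.id

Result:
name   | project
-------+--------
Design | Gamma  
Plan   | Helix  
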